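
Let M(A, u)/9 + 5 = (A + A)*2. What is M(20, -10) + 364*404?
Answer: 147731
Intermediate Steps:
M(A, u) = -45 + 36*A (M(A, u) = -45 + 9*((A + A)*2) = -45 + 9*((2*A)*2) = -45 + 9*(4*A) = -45 + 36*A)
M(20, -10) + 364*404 = (-45 + 36*20) + 364*404 = (-45 + 720) + 147056 = 675 + 147056 = 147731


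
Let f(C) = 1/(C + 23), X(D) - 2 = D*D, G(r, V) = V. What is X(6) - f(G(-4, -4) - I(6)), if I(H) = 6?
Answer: 493/13 ≈ 37.923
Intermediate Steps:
X(D) = 2 + D² (X(D) = 2 + D*D = 2 + D²)
f(C) = 1/(23 + C)
X(6) - f(G(-4, -4) - I(6)) = (2 + 6²) - 1/(23 + (-4 - 1*6)) = (2 + 36) - 1/(23 + (-4 - 6)) = 38 - 1/(23 - 10) = 38 - 1/13 = 493/13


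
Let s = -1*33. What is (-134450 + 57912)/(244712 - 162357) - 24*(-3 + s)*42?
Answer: 426917386/11765 ≈ 36287.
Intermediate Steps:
s = -33
(-134450 + 57912)/(244712 - 162357) - 24*(-3 + s)*42 = (-134450 + 57912)/(244712 - 162357) - 24*(-3 - 33)*42 = -76538/82355 - 24*(-36)*42 = -76538*1/82355 + 864*42 = -10934/11765 + 36288 = 426917386/11765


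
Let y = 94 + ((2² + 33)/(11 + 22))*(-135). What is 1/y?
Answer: -11/631 ≈ -0.017433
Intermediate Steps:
y = -631/11 (y = 94 + ((4 + 33)/33)*(-135) = 94 + (37*(1/33))*(-135) = 94 + (37/33)*(-135) = 94 - 1665/11 = -631/11 ≈ -57.364)
1/y = 1/(-631/11) = -11/631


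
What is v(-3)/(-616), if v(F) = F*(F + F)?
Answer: -9/308 ≈ -0.029221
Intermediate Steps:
v(F) = 2*F² (v(F) = F*(2*F) = 2*F²)
v(-3)/(-616) = (2*(-3)²)/(-616) = (2*9)*(-1/616) = 18*(-1/616) = -9/308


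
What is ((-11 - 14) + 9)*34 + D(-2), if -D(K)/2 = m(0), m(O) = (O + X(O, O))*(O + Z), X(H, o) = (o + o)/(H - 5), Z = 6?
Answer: -544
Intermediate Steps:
X(H, o) = 2*o/(-5 + H) (X(H, o) = (2*o)/(-5 + H) = 2*o/(-5 + H))
m(O) = (6 + O)*(O + 2*O/(-5 + O)) (m(O) = (O + 2*O/(-5 + O))*(O + 6) = (O + 2*O/(-5 + O))*(6 + O) = (6 + O)*(O + 2*O/(-5 + O)))
D(K) = 0 (D(K) = -0*(-18 + 0**2 + 3*0)/(-5 + 0) = -0*(-18 + 0 + 0)/(-5) = -0*(-1)*(-18)/5 = -2*0 = 0)
((-11 - 14) + 9)*34 + D(-2) = ((-11 - 14) + 9)*34 + 0 = (-25 + 9)*34 + 0 = -16*34 + 0 = -544 + 0 = -544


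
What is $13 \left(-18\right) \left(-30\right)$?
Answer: $7020$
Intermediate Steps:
$13 \left(-18\right) \left(-30\right) = \left(-234\right) \left(-30\right) = 7020$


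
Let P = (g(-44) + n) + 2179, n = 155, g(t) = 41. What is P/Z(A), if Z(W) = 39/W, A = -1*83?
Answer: -197125/39 ≈ -5054.5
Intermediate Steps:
A = -83
P = 2375 (P = (41 + 155) + 2179 = 196 + 2179 = 2375)
P/Z(A) = 2375/((39/(-83))) = 2375/((39*(-1/83))) = 2375/(-39/83) = 2375*(-83/39) = -197125/39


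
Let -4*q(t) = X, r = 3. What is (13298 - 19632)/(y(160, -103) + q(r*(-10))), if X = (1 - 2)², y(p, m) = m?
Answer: 25336/413 ≈ 61.346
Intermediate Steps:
X = 1 (X = (-1)² = 1)
q(t) = -¼ (q(t) = -¼*1 = -¼)
(13298 - 19632)/(y(160, -103) + q(r*(-10))) = (13298 - 19632)/(-103 - ¼) = -6334/(-413/4) = -6334*(-4/413) = 25336/413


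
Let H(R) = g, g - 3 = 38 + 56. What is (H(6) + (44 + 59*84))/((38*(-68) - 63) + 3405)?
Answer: 5097/758 ≈ 6.7243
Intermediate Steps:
g = 97 (g = 3 + (38 + 56) = 3 + 94 = 97)
H(R) = 97
(H(6) + (44 + 59*84))/((38*(-68) - 63) + 3405) = (97 + (44 + 59*84))/((38*(-68) - 63) + 3405) = (97 + (44 + 4956))/((-2584 - 63) + 3405) = (97 + 5000)/(-2647 + 3405) = 5097/758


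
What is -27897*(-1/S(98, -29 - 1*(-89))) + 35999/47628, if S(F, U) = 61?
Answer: 1330874255/2905308 ≈ 458.08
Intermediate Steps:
-27897*(-1/S(98, -29 - 1*(-89))) + 35999/47628 = -27897/((-1*61)) + 35999/47628 = -27897/(-61) + 35999*(1/47628) = -27897*(-1/61) + 35999/47628 = 27897/61 + 35999/47628 = 1330874255/2905308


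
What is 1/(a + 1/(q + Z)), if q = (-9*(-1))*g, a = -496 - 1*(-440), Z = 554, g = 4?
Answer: -590/33039 ≈ -0.017858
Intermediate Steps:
a = -56 (a = -496 + 440 = -56)
q = 36 (q = -9*(-1)*4 = 9*4 = 36)
1/(a + 1/(q + Z)) = 1/(-56 + 1/(36 + 554)) = 1/(-56 + 1/590) = 1/(-33039/590) = -590/33039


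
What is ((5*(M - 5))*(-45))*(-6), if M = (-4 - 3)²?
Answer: 59400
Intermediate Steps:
M = 49 (M = (-7)² = 49)
((5*(M - 5))*(-45))*(-6) = ((5*(49 - 5))*(-45))*(-6) = ((5*44)*(-45))*(-6) = (220*(-45))*(-6) = -9900*(-6) = 59400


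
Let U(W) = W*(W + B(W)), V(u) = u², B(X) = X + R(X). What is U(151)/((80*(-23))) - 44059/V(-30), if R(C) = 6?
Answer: -384143/5175 ≈ -74.230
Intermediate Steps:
B(X) = 6 + X (B(X) = X + 6 = 6 + X)
U(W) = W*(6 + 2*W) (U(W) = W*(W + (6 + W)) = W*(6 + 2*W))
U(151)/((80*(-23))) - 44059/V(-30) = (2*151*(3 + 151))/((80*(-23))) - 44059/((-30)²) = (2*151*154)/(-1840) - 44059/900 = 46508*(-1/1840) - 44059*1/900 = -11627/460 - 44059/900 = -384143/5175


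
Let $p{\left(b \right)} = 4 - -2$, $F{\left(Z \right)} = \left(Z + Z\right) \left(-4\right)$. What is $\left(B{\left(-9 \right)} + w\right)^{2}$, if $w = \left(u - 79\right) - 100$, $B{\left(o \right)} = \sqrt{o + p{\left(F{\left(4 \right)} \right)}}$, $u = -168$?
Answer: $\left(347 - i \sqrt{3}\right)^{2} \approx 1.2041 \cdot 10^{5} - 1202.0 i$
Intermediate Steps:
$F{\left(Z \right)} = - 8 Z$ ($F{\left(Z \right)} = 2 Z \left(-4\right) = - 8 Z$)
$p{\left(b \right)} = 6$ ($p{\left(b \right)} = 4 + 2 = 6$)
$B{\left(o \right)} = \sqrt{6 + o}$ ($B{\left(o \right)} = \sqrt{o + 6} = \sqrt{6 + o}$)
$w = -347$ ($w = \left(-168 - 79\right) - 100 = -247 - 100 = -347$)
$\left(B{\left(-9 \right)} + w\right)^{2} = \left(\sqrt{6 - 9} - 347\right)^{2} = \left(\sqrt{-3} - 347\right)^{2} = \left(i \sqrt{3} - 347\right)^{2} = \left(-347 + i \sqrt{3}\right)^{2}$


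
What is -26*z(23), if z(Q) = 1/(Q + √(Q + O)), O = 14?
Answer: -299/246 + 13*√37/246 ≈ -0.89400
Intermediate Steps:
z(Q) = 1/(Q + √(14 + Q)) (z(Q) = 1/(Q + √(Q + 14)) = 1/(Q + √(14 + Q)))
-26*z(23) = -26/(23 + √(14 + 23)) = -26/(23 + √37)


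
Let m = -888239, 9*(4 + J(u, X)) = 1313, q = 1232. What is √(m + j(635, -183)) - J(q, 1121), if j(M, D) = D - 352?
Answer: -1277/9 + I*√888774 ≈ -141.89 + 942.75*I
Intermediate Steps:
J(u, X) = 1277/9 (J(u, X) = -4 + (⅑)*1313 = -4 + 1313/9 = 1277/9)
j(M, D) = -352 + D
√(m + j(635, -183)) - J(q, 1121) = √(-888239 + (-352 - 183)) - 1*1277/9 = √(-888239 - 535) - 1277/9 = √(-888774) - 1277/9 = I*√888774 - 1277/9 = -1277/9 + I*√888774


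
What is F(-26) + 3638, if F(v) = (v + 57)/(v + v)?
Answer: 189145/52 ≈ 3637.4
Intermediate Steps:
F(v) = (57 + v)/(2*v) (F(v) = (57 + v)/((2*v)) = (57 + v)*(1/(2*v)) = (57 + v)/(2*v))
F(-26) + 3638 = (1/2)*(57 - 26)/(-26) + 3638 = (1/2)*(-1/26)*31 + 3638 = -31/52 + 3638 = 189145/52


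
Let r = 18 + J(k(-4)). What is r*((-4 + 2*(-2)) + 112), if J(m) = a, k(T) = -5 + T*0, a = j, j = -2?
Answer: 1664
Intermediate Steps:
a = -2
k(T) = -5 (k(T) = -5 + 0 = -5)
J(m) = -2
r = 16 (r = 18 - 2 = 16)
r*((-4 + 2*(-2)) + 112) = 16*((-4 + 2*(-2)) + 112) = 16*((-4 - 4) + 112) = 16*(-8 + 112) = 16*104 = 1664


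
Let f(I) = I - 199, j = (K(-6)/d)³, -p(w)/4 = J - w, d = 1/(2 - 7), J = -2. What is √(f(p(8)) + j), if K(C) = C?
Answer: √26841 ≈ 163.83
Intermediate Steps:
d = -⅕ (d = 1/(-5) = -⅕ ≈ -0.20000)
p(w) = 8 + 4*w (p(w) = -4*(-2 - w) = 8 + 4*w)
j = 27000 (j = (-6/(-⅕))³ = (-6*(-5))³ = 30³ = 27000)
f(I) = -199 + I
√(f(p(8)) + j) = √((-199 + (8 + 4*8)) + 27000) = √((-199 + (8 + 32)) + 27000) = √((-199 + 40) + 27000) = √(-159 + 27000) = √26841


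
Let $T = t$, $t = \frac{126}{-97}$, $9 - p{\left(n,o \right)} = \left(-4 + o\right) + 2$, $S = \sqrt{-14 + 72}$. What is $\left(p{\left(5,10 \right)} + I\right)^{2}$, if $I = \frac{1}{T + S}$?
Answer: $\frac{149486207461}{140368391858} + \frac{2550158906 \sqrt{58}}{70184195929} \approx 1.3417$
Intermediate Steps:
$S = \sqrt{58} \approx 7.6158$
$p{\left(n,o \right)} = 11 - o$ ($p{\left(n,o \right)} = 9 - \left(\left(-4 + o\right) + 2\right) = 9 - \left(-2 + o\right) = 11 - o$)
$t = - \frac{126}{97}$ ($t = 126 \left(- \frac{1}{97}\right) = - \frac{126}{97} \approx -1.299$)
$T = - \frac{126}{97} \approx -1.299$
$I = \frac{1}{- \frac{126}{97} + \sqrt{58}} \approx 0.15831$
$\left(p{\left(5,10 \right)} + I\right)^{2} = \left(\left(11 - 10\right) + \left(\frac{6111}{264923} + \frac{9409 \sqrt{58}}{529846}\right)\right)^{2} = \left(1 + \left(\frac{6111}{264923} + \frac{9409 \sqrt{58}}{529846}\right)\right)^{2} = \left(\frac{271034}{264923} + \frac{9409 \sqrt{58}}{529846}\right)^{2}$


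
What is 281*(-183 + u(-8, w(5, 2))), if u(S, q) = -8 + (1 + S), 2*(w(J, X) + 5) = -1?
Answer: -55638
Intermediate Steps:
w(J, X) = -11/2 (w(J, X) = -5 + (1/2)*(-1) = -5 - 1/2 = -11/2)
u(S, q) = -7 + S
281*(-183 + u(-8, w(5, 2))) = 281*(-183 + (-7 - 8)) = 281*(-183 - 15) = 281*(-198) = -55638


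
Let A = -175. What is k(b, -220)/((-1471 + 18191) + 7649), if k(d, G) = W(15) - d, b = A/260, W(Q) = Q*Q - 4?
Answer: 11527/1267188 ≈ 0.0090965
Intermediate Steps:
W(Q) = -4 + Q**2 (W(Q) = Q**2 - 4 = -4 + Q**2)
b = -35/52 (b = -175/260 = -175*1/260 = -35/52 ≈ -0.67308)
k(d, G) = 221 - d (k(d, G) = (-4 + 15**2) - d = (-4 + 225) - d = 221 - d)
k(b, -220)/((-1471 + 18191) + 7649) = (221 - 1*(-35/52))/((-1471 + 18191) + 7649) = (221 + 35/52)/(16720 + 7649) = (11527/52)/24369 = (11527/52)*(1/24369) = 11527/1267188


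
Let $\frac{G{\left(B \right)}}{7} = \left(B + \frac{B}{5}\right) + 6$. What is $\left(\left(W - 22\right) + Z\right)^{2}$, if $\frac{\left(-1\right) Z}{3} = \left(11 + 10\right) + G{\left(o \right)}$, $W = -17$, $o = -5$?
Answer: $10404$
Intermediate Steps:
$G{\left(B \right)} = 42 + \frac{42 B}{5}$ ($G{\left(B \right)} = 7 \left(\left(B + \frac{B}{5}\right) + 6\right) = 7 \left(\frac{6 B}{5} + 6\right) = 7 \left(6 + \frac{6 B}{5}\right) = 42 + \frac{42 B}{5}$)
$Z = -63$ ($Z = - 3 \left(\left(11 + 10\right) + \left(42 + \frac{42}{5} \left(-5\right)\right)\right) = - 3 \left(21 + \left(42 - 42\right)\right) = - 3 \left(21 + 0\right) = \left(-3\right) 21 = -63$)
$\left(\left(W - 22\right) + Z\right)^{2} = \left(\left(-17 - 22\right) - 63\right)^{2} = \left(-39 - 63\right)^{2} = \left(-102\right)^{2} = 10404$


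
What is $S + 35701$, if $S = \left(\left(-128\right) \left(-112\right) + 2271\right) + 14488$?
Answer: $66796$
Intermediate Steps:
$S = 31095$ ($S = \left(14336 + 2271\right) + 14488 = 16607 + 14488 = 31095$)
$S + 35701 = 31095 + 35701 = 66796$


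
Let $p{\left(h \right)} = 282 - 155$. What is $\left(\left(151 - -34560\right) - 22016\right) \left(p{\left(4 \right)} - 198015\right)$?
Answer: $-2512188160$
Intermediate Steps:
$p{\left(h \right)} = 127$
$\left(\left(151 - -34560\right) - 22016\right) \left(p{\left(4 \right)} - 198015\right) = \left(\left(151 - -34560\right) - 22016\right) \left(127 - 198015\right) = \left(\left(151 + 34560\right) - 22016\right) \left(-197888\right) = \left(34711 - 22016\right) \left(-197888\right) = 12695 \left(-197888\right) = -2512188160$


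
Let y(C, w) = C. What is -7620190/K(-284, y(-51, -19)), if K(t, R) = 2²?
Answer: -3810095/2 ≈ -1.9050e+6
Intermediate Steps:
K(t, R) = 4
-7620190/K(-284, y(-51, -19)) = -7620190/4 = -7620190*¼ = -3810095/2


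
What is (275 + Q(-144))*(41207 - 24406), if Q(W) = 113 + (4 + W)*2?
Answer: 1814508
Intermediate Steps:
Q(W) = 121 + 2*W (Q(W) = 113 + (8 + 2*W) = 121 + 2*W)
(275 + Q(-144))*(41207 - 24406) = (275 + (121 + 2*(-144)))*(41207 - 24406) = (275 + (121 - 288))*16801 = (275 - 167)*16801 = 108*16801 = 1814508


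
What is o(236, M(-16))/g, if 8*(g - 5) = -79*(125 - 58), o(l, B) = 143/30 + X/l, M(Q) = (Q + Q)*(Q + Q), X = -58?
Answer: -32008/4648905 ≈ -0.0068851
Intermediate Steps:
M(Q) = 4*Q² (M(Q) = (2*Q)*(2*Q) = 4*Q²)
o(l, B) = 143/30 - 58/l
g = -5253/8 (g = 5 + (-79*(125 - 58))/8 = 5 + (-79*67)/8 = 5 + (⅛)*(-5293) = 5 - 5293/8 = -5253/8 ≈ -656.63)
o(236, M(-16))/g = (143/30 - 58/236)/(-5253/8) = (143/30 - 58*1/236)*(-8/5253) = (143/30 - 29/118)*(-8/5253) = (4001/885)*(-8/5253) = -32008/4648905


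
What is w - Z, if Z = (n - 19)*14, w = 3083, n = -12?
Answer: 3517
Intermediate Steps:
Z = -434 (Z = (-12 - 19)*14 = -31*14 = -434)
w - Z = 3083 - 1*(-434) = 3083 + 434 = 3517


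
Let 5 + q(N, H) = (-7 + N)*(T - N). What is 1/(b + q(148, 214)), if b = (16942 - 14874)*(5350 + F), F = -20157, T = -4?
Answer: -1/30642313 ≈ -3.2635e-8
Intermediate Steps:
q(N, H) = -5 + (-7 + N)*(-4 - N)
b = -30620876 (b = (16942 - 14874)*(5350 - 20157) = 2068*(-14807) = -30620876)
1/(b + q(148, 214)) = 1/(-30620876 + (23 - 1*148**2 + 3*148)) = 1/(-30620876 + (23 - 1*21904 + 444)) = 1/(-30620876 + (23 - 21904 + 444)) = 1/(-30620876 - 21437) = 1/(-30642313) = -1/30642313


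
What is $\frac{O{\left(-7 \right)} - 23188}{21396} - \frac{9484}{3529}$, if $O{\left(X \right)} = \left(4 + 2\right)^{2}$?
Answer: $- \frac{71155768}{18876621} \approx -3.7695$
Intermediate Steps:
$O{\left(X \right)} = 36$ ($O{\left(X \right)} = 6^{2} = 36$)
$\frac{O{\left(-7 \right)} - 23188}{21396} - \frac{9484}{3529} = \frac{36 - 23188}{21396} - \frac{9484}{3529} = \left(-23152\right) \frac{1}{21396} - \frac{9484}{3529} = - \frac{5788}{5349} - \frac{9484}{3529} = - \frac{71155768}{18876621}$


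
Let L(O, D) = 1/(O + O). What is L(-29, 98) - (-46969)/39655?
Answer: 2684547/2299990 ≈ 1.1672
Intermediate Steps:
L(O, D) = 1/(2*O)
L(-29, 98) - (-46969)/39655 = (1/2)/(-29) - (-46969)/39655 = (1/2)*(-1/29) - (-46969)/39655 = -1/58 - 1*(-46969/39655) = -1/58 + 46969/39655 = 2684547/2299990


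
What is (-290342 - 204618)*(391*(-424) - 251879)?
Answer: 206726478480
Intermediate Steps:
(-290342 - 204618)*(391*(-424) - 251879) = -494960*(-165784 - 251879) = -494960*(-417663) = 206726478480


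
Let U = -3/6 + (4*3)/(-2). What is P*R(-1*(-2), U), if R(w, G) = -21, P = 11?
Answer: -231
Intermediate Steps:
U = -13/2 (U = -3*⅙ + 12*(-½) = -½ - 6 = -13/2 ≈ -6.5000)
P*R(-1*(-2), U) = 11*(-21) = -231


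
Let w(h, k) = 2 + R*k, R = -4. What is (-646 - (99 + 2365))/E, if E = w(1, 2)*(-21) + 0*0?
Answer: -1555/63 ≈ -24.683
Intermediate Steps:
w(h, k) = 2 - 4*k
E = 126 (E = (2 - 4*2)*(-21) + 0*0 = (2 - 8)*(-21) + 0 = -6*(-21) + 0 = 126 + 0 = 126)
(-646 - (99 + 2365))/E = (-646 - (99 + 2365))/126 = (-646 - 1*2464)*(1/126) = (-646 - 2464)*(1/126) = -3110*1/126 = -1555/63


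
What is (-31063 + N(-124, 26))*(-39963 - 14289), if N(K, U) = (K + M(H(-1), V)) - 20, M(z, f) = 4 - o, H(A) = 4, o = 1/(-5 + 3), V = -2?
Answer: 1692798030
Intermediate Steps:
o = -½ (o = 1/(-2) = -½ ≈ -0.50000)
M(z, f) = 9/2 (M(z, f) = 4 - 1*(-½) = 4 + ½ = 9/2)
N(K, U) = -31/2 + K (N(K, U) = (K + 9/2) - 20 = (9/2 + K) - 20 = -31/2 + K)
(-31063 + N(-124, 26))*(-39963 - 14289) = (-31063 + (-31/2 - 124))*(-39963 - 14289) = (-31063 - 279/2)*(-54252) = -62405/2*(-54252) = 1692798030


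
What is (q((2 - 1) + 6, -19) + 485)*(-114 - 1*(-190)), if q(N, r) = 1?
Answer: 36936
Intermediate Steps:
(q((2 - 1) + 6, -19) + 485)*(-114 - 1*(-190)) = (1 + 485)*(-114 - 1*(-190)) = 486*(-114 + 190) = 486*76 = 36936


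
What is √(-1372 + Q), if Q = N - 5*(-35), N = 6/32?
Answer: I*√19149/4 ≈ 34.595*I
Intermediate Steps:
N = 3/16 (N = 6*(1/32) = 3/16 ≈ 0.18750)
Q = 2803/16 (Q = 3/16 - 5*(-35) = 3/16 + 175 = 2803/16 ≈ 175.19)
√(-1372 + Q) = √(-1372 + 2803/16) = √(-19149/16) = I*√19149/4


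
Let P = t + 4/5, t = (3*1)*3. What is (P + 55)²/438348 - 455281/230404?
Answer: -413758417033/210410692900 ≈ -1.9664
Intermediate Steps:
t = 9 (t = 3*3 = 9)
P = 49/5 (P = 9 + 4/5 = 9 + (⅕)*4 = 9 + ⅘ = 49/5 ≈ 9.8000)
(P + 55)²/438348 - 455281/230404 = (49/5 + 55)²/438348 - 455281/230404 = (324/5)²*(1/438348) - 455281*1/230404 = (104976/25)*(1/438348) - 455281/230404 = 8748/913225 - 455281/230404 = -413758417033/210410692900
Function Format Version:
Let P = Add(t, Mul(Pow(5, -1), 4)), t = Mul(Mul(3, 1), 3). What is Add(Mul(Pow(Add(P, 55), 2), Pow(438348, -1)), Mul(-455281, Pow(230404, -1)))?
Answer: Rational(-413758417033, 210410692900) ≈ -1.9664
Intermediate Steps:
t = 9 (t = Mul(3, 3) = 9)
P = Rational(49, 5) (P = Add(9, Mul(Pow(5, -1), 4)) = Add(9, Mul(Rational(1, 5), 4)) = Add(9, Rational(4, 5)) = Rational(49, 5) ≈ 9.8000)
Add(Mul(Pow(Add(P, 55), 2), Pow(438348, -1)), Mul(-455281, Pow(230404, -1))) = Add(Mul(Pow(Add(Rational(49, 5), 55), 2), Pow(438348, -1)), Mul(-455281, Pow(230404, -1))) = Add(Mul(Pow(Rational(324, 5), 2), Rational(1, 438348)), Mul(-455281, Rational(1, 230404))) = Add(Mul(Rational(104976, 25), Rational(1, 438348)), Rational(-455281, 230404)) = Add(Rational(8748, 913225), Rational(-455281, 230404)) = Rational(-413758417033, 210410692900)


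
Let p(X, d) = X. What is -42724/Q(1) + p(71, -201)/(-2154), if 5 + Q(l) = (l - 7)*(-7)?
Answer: -92030123/79698 ≈ -1154.7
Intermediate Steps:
Q(l) = 44 - 7*l (Q(l) = -5 + (l - 7)*(-7) = -5 + (-7 + l)*(-7) = -5 + (49 - 7*l) = 44 - 7*l)
-42724/Q(1) + p(71, -201)/(-2154) = -42724/(44 - 7*1) + 71/(-2154) = -42724/(44 - 7) + 71*(-1/2154) = -42724/37 - 71/2154 = -92030123/79698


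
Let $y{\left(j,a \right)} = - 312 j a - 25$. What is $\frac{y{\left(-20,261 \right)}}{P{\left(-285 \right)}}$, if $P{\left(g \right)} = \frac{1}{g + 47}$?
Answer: $-387610370$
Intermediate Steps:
$P{\left(g \right)} = \frac{1}{47 + g}$
$y{\left(j,a \right)} = -25 - 312 a j$ ($y{\left(j,a \right)} = - 312 a j - 25 = -25 - 312 a j$)
$\frac{y{\left(-20,261 \right)}}{P{\left(-285 \right)}} = \frac{-25 - 81432 \left(-20\right)}{\frac{1}{47 - 285}} = \frac{-25 + 1628640}{\frac{1}{-238}} = \frac{1628615}{- \frac{1}{238}} = 1628615 \left(-238\right) = -387610370$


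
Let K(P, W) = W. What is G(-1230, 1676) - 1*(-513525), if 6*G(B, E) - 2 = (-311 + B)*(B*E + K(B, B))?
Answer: 1590858631/3 ≈ 5.3029e+8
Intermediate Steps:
G(B, E) = ⅓ + (-311 + B)*(B + B*E)/6 (G(B, E) = ⅓ + ((-311 + B)*(B*E + B))/6 = ⅓ + ((-311 + B)*(B + B*E))/6 = ⅓ + (-311 + B)*(B + B*E)/6)
G(-1230, 1676) - 1*(-513525) = (⅓ - 311/6*(-1230) + (⅙)*(-1230)² - 311/6*(-1230)*1676 + (⅙)*1676*(-1230)²) - 1*(-513525) = (⅓ + 63755 + (⅙)*1512900 + 106853380 + (⅙)*1676*1512900) + 513525 = (⅓ + 63755 + 252150 + 106853380 + 422603400) + 513525 = 1589318056/3 + 513525 = 1590858631/3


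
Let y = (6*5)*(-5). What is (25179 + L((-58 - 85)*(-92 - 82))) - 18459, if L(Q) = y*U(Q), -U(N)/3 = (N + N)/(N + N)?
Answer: 7170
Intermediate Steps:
y = -150 (y = 30*(-5) = -150)
U(N) = -3 (U(N) = -3*(N + N)/(N + N) = -3*2*N/(2*N) = -3*2*N*1/(2*N) = -3*1 = -3)
L(Q) = 450 (L(Q) = -150*(-3) = 450)
(25179 + L((-58 - 85)*(-92 - 82))) - 18459 = (25179 + 450) - 18459 = 25629 - 18459 = 7170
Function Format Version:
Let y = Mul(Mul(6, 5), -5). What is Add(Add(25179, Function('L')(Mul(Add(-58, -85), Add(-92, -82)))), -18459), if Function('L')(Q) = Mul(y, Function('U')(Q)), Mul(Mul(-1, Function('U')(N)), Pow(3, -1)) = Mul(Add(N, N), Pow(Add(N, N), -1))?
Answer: 7170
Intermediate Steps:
y = -150 (y = Mul(30, -5) = -150)
Function('U')(N) = -3 (Function('U')(N) = Mul(-3, Mul(Add(N, N), Pow(Add(N, N), -1))) = Mul(-3, Mul(Mul(2, N), Pow(Mul(2, N), -1))) = Mul(-3, Mul(Mul(2, N), Mul(Rational(1, 2), Pow(N, -1)))) = Mul(-3, 1) = -3)
Function('L')(Q) = 450 (Function('L')(Q) = Mul(-150, -3) = 450)
Add(Add(25179, Function('L')(Mul(Add(-58, -85), Add(-92, -82)))), -18459) = Add(Add(25179, 450), -18459) = Add(25629, -18459) = 7170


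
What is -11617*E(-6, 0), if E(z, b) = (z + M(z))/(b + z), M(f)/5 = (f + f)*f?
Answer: 685403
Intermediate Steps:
M(f) = 10*f² (M(f) = 5*((f + f)*f) = 5*((2*f)*f) = 5*(2*f²) = 10*f²)
E(z, b) = (z + 10*z²)/(b + z)
-11617*E(-6, 0) = -(-69702)*(1 + 10*(-6))/(0 - 6) = -(-69702)*(1 - 60)/(-6) = -(-69702)*(-1)*(-59)/6 = -11617*(-59) = 685403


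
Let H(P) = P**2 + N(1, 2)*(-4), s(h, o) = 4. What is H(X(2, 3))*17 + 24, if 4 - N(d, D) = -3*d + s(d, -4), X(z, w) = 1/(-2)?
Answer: -703/4 ≈ -175.75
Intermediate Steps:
X(z, w) = -1/2
N(d, D) = 3*d (N(d, D) = 4 - (-3*d + 4) = 4 - (4 - 3*d) = 4 + (-4 + 3*d) = 3*d)
H(P) = -12 + P**2 (H(P) = P**2 + (3*1)*(-4) = P**2 + 3*(-4) = P**2 - 12 = -12 + P**2)
H(X(2, 3))*17 + 24 = (-12 + (-1/2)**2)*17 + 24 = (-12 + 1/4)*17 + 24 = -47/4*17 + 24 = -799/4 + 24 = -703/4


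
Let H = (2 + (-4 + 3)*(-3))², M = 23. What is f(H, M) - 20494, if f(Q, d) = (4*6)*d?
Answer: -19942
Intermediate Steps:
H = 25 (H = (2 - 1*(-3))² = (2 + 3)² = 5² = 25)
f(Q, d) = 24*d
f(H, M) - 20494 = 24*23 - 20494 = 552 - 20494 = -19942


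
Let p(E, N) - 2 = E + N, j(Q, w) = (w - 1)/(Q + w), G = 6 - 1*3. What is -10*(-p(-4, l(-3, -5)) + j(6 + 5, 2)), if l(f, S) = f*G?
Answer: -1440/13 ≈ -110.77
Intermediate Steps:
G = 3 (G = 6 - 3 = 3)
l(f, S) = 3*f (l(f, S) = f*3 = 3*f)
j(Q, w) = (-1 + w)/(Q + w)
p(E, N) = 2 + E + N (p(E, N) = 2 + (E + N) = 2 + E + N)
-10*(-p(-4, l(-3, -5)) + j(6 + 5, 2)) = -10*(-(2 - 4 + 3*(-3)) + (-1 + 2)/((6 + 5) + 2)) = -10*(-(2 - 4 - 9) + 1/(11 + 2)) = -10*(-1*(-11) + 1/13) = -10*(11 + (1/13)*1) = -10*(11 + 1/13) = -10*144/13 = -1440/13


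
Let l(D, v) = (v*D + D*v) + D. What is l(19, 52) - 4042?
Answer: -2047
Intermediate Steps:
l(D, v) = D + 2*D*v (l(D, v) = (D*v + D*v) + D = 2*D*v + D = D + 2*D*v)
l(19, 52) - 4042 = 19*(1 + 2*52) - 4042 = 19*(1 + 104) - 4042 = 19*105 - 4042 = 1995 - 4042 = -2047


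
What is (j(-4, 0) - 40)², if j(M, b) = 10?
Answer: 900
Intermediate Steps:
(j(-4, 0) - 40)² = (10 - 40)² = (-30)² = 900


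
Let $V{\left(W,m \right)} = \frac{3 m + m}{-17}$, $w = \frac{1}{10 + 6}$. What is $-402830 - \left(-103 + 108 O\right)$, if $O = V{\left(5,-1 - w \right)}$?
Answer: $-402754$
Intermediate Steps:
$w = \frac{1}{16} \approx 0.0625$
$V{\left(W,m \right)} = - \frac{4 m}{17}$ ($V{\left(W,m \right)} = 4 m \left(- \frac{1}{17}\right) = - \frac{4 m}{17}$)
$O = \frac{1}{4}$ ($O = - \frac{4 \left(-1 - \frac{1}{16}\right)}{17} = \left(- \frac{4}{17}\right) \left(- \frac{17}{16}\right) = \frac{1}{4} \approx 0.25$)
$-402830 - \left(-103 + 108 O\right) = -402830 + \left(\left(-108\right) \frac{1}{4} + 103\right) = -402830 + \left(-27 + 103\right) = -402830 + 76 = -402754$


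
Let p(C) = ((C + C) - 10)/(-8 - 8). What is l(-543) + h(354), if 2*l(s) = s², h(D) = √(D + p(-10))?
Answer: 294849/2 + √5694/4 ≈ 1.4744e+5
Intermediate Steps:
p(C) = 5/8 - C/8 (p(C) = (2*C - 10)/(-16) = (-10 + 2*C)*(-1/16) = 5/8 - C/8)
h(D) = √(15/8 + D) (h(D) = √(D + (5/8 - ⅛*(-10))) = √(D + (5/8 + 5/4)) = √(D + 15/8) = √(15/8 + D))
l(s) = s²/2
l(-543) + h(354) = (½)*(-543)² + √(30 + 16*354)/4 = (½)*294849 + √(30 + 5664)/4 = 294849/2 + √5694/4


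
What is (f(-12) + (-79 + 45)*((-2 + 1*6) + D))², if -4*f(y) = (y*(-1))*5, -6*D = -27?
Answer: 92416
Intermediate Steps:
D = 9/2 (D = -⅙*(-27) = 9/2 ≈ 4.5000)
f(y) = 5*y/4 (f(y) = -y*(-1)*5/4 = -(-y)*5/4 = -(-5)*y/4 = 5*y/4)
(f(-12) + (-79 + 45)*((-2 + 1*6) + D))² = ((5/4)*(-12) + (-79 + 45)*((-2 + 1*6) + 9/2))² = (-15 - 34*((-2 + 6) + 9/2))² = (-15 - 34*(4 + 9/2))² = (-15 - 34*17/2)² = (-15 - 289)² = (-304)² = 92416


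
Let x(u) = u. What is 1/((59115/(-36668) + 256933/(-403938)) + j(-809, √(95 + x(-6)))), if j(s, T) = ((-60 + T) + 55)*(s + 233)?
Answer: -157832779271282054036676/1165288598842613179699339487 - 31591217176351315928064*√89/1165288598842613179699339487 ≈ -0.00039120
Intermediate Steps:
j(s, T) = (-5 + T)*(233 + s)
1/((59115/(-36668) + 256933/(-403938)) + j(-809, √(95 + x(-6)))) = 1/((59115/(-36668) + 256933/(-403938)) + (-1165 - 5*(-809) + 233*√(95 - 6) + √(95 - 6)*(-809))) = 1/((59115*(-1/36668) + 256933*(-1/403938)) + (-1165 + 4045 + 233*√89 + √89*(-809))) = 1/((-59115/36668 - 256933/403938) + (-1165 + 4045 + 233*√89 - 809*√89)) = 1/(-16650007057/7405799292 + (2880 - 576*√89)) = 1/(21312051953903/7405799292 - 576*√89)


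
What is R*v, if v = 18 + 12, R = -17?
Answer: -510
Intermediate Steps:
v = 30
R*v = -17*30 = -510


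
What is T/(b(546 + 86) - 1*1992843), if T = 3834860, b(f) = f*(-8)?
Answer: -3834860/1997899 ≈ -1.9194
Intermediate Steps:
b(f) = -8*f
T/(b(546 + 86) - 1*1992843) = 3834860/(-8*(546 + 86) - 1*1992843) = 3834860/(-8*632 - 1992843) = 3834860/(-5056 - 1992843) = 3834860/(-1997899) = 3834860*(-1/1997899) = -3834860/1997899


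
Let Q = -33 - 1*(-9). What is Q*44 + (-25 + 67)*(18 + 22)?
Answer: 624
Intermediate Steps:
Q = -24 (Q = -33 + 9 = -24)
Q*44 + (-25 + 67)*(18 + 22) = -24*44 + (-25 + 67)*(18 + 22) = -1056 + 42*40 = -1056 + 1680 = 624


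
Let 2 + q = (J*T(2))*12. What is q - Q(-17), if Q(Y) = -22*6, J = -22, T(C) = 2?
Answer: -398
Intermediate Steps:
q = -530 (q = -2 - 22*2*12 = -2 - 44*12 = -2 - 528 = -530)
Q(Y) = -132
q - Q(-17) = -530 - 1*(-132) = -530 + 132 = -398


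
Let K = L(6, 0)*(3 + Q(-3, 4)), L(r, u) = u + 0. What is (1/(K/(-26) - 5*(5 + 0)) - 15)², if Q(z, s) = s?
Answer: 141376/625 ≈ 226.20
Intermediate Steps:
L(r, u) = u
K = 0 (K = 0*(3 + 4) = 0*7 = 0)
(1/(K/(-26) - 5*(5 + 0)) - 15)² = (1/(0/(-26) - 5*(5 + 0)) - 15)² = (1/(0*(-1/26) - 5*5) - 15)² = (1/(0 - 25) - 15)² = (1/(-25) - 15)² = (-1/25 - 15)² = (-376/25)² = 141376/625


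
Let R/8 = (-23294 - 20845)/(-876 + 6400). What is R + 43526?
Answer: 60021128/1381 ≈ 43462.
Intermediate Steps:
R = -88278/1381 (R = 8*((-23294 - 20845)/(-876 + 6400)) = 8*(-44139/5524) = -88278/1381 ≈ -63.923)
R + 43526 = -88278/1381 + 43526 = 60021128/1381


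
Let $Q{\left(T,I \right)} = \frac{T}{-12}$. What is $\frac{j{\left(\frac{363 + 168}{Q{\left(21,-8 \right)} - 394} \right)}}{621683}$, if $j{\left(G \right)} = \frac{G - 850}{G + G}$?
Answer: $\frac{673837}{1320454692} \approx 0.00051031$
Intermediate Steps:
$Q{\left(T,I \right)} = - \frac{T}{12}$ ($Q{\left(T,I \right)} = T \left(- \frac{1}{12}\right) = - \frac{T}{12}$)
$j{\left(G \right)} = \frac{-850 + G}{2 G}$
$\frac{j{\left(\frac{363 + 168}{Q{\left(21,-8 \right)} - 394} \right)}}{621683} = \frac{\frac{1}{2} \frac{1}{\left(363 + 168\right) \frac{1}{\left(- \frac{1}{12}\right) 21 - 394}} \left(-850 + \frac{363 + 168}{\left(- \frac{1}{12}\right) 21 - 394}\right)}{621683} = \frac{-850 + \frac{531}{- \frac{7}{4} - 394}}{2 \frac{531}{- \frac{7}{4} - 394}} \cdot \frac{1}{621683} = \frac{-850 + \frac{531}{- \frac{1583}{4}}}{2 \frac{531}{- \frac{1583}{4}}} \cdot \frac{1}{621683} = \frac{-850 + 531 \left(- \frac{4}{1583}\right)}{2 \cdot 531 \left(- \frac{4}{1583}\right)} \frac{1}{621683} = \frac{-850 - \frac{2124}{1583}}{2 \left(- \frac{2124}{1583}\right)} \frac{1}{621683} = \frac{1}{2} \left(- \frac{1583}{2124}\right) \left(- \frac{1347674}{1583}\right) \frac{1}{621683} = \frac{673837}{2124} \cdot \frac{1}{621683} = \frac{673837}{1320454692}$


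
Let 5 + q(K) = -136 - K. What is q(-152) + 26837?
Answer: 26848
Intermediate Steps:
q(K) = -141 - K (q(K) = -5 + (-136 - K) = -141 - K)
q(-152) + 26837 = (-141 - 1*(-152)) + 26837 = (-141 + 152) + 26837 = 11 + 26837 = 26848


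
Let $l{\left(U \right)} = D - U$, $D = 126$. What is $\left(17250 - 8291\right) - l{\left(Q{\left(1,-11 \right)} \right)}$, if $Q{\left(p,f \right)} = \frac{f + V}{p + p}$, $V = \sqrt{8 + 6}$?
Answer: $\frac{17655}{2} + \frac{\sqrt{14}}{2} \approx 8829.4$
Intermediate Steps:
$V = \sqrt{14} \approx 3.7417$
$Q{\left(p,f \right)} = \frac{f + \sqrt{14}}{2 p}$ ($Q{\left(p,f \right)} = \frac{f + \sqrt{14}}{p + p} = \frac{f + \sqrt{14}}{2 p}$)
$l{\left(U \right)} = 126 - U$
$\left(17250 - 8291\right) - l{\left(Q{\left(1,-11 \right)} \right)} = \left(17250 - 8291\right) - \left(126 - \frac{-11 + \sqrt{14}}{2 \cdot 1}\right) = \left(17250 - 8291\right) - \left(126 - \frac{1}{2} \cdot 1 \left(-11 + \sqrt{14}\right)\right) = 8959 - \left(126 - \left(- \frac{11}{2} + \frac{\sqrt{14}}{2}\right)\right) = 8959 - \left(126 + \left(\frac{11}{2} - \frac{\sqrt{14}}{2}\right)\right) = 8959 - \left(\frac{263}{2} - \frac{\sqrt{14}}{2}\right) = \frac{17655}{2} + \frac{\sqrt{14}}{2}$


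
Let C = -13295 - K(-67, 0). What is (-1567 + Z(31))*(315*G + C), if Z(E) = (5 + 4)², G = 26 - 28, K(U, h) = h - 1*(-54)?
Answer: 20772794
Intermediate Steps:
K(U, h) = 54 + h (K(U, h) = h + 54 = 54 + h)
C = -13349 (C = -13295 - (54 + 0) = -13295 - 1*54 = -13295 - 54 = -13349)
G = -2
Z(E) = 81 (Z(E) = 9² = 81)
(-1567 + Z(31))*(315*G + C) = (-1567 + 81)*(315*(-2) - 13349) = -1486*(-630 - 13349) = -1486*(-13979) = 20772794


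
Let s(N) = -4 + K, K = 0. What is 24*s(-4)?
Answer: -96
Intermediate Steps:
s(N) = -4 (s(N) = -4 + 0 = -4)
24*s(-4) = 24*(-4) = -96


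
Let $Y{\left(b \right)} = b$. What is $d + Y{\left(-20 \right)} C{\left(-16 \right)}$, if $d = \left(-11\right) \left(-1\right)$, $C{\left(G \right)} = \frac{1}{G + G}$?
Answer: $\frac{93}{8} \approx 11.625$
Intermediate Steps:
$C{\left(G \right)} = \frac{1}{2 G}$
$d = 11$
$d + Y{\left(-20 \right)} C{\left(-16 \right)} = 11 - 20 \frac{1}{2 \left(-16\right)} = 11 - 20 \cdot \frac{1}{2} \left(- \frac{1}{16}\right) = 11 - - \frac{5}{8} = 11 + \frac{5}{8} = \frac{93}{8}$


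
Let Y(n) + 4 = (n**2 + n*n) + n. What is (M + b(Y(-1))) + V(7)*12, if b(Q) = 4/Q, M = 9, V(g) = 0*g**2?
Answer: 23/3 ≈ 7.6667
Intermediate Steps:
V(g) = 0
Y(n) = -4 + n + 2*n**2 (Y(n) = -4 + ((n**2 + n*n) + n) = -4 + ((n**2 + n**2) + n) = -4 + (2*n**2 + n) = -4 + (n + 2*n**2) = -4 + n + 2*n**2)
(M + b(Y(-1))) + V(7)*12 = (9 + 4/(-4 - 1 + 2*(-1)**2)) + 0*12 = (9 + 4/(-4 - 1 + 2*1)) + 0 = (9 + 4/(-4 - 1 + 2)) + 0 = (9 + 4/(-3)) + 0 = (9 + 4*(-1/3)) + 0 = (9 - 4/3) + 0 = 23/3 + 0 = 23/3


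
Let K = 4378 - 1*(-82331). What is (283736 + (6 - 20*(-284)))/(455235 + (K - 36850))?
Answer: 144711/252547 ≈ 0.57301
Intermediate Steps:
K = 86709 (K = 4378 + 82331 = 86709)
(283736 + (6 - 20*(-284)))/(455235 + (K - 36850)) = (283736 + (6 - 20*(-284)))/(455235 + (86709 - 36850)) = (283736 + (6 + 5680))/(455235 + 49859) = (283736 + 5686)/505094 = 289422*(1/505094) = 144711/252547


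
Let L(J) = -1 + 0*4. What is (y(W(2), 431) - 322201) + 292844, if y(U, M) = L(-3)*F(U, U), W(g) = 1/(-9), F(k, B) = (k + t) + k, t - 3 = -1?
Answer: -264229/9 ≈ -29359.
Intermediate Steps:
t = 2 (t = 3 - 1 = 2)
F(k, B) = 2 + 2*k (F(k, B) = (k + 2) + k = (2 + k) + k = 2 + 2*k)
W(g) = -⅑
L(J) = -1 (L(J) = -1 + 0 = -1)
y(U, M) = -2 - 2*U (y(U, M) = -(2 + 2*U) = -2 - 2*U)
(y(W(2), 431) - 322201) + 292844 = ((-2 - 2*(-⅑)) - 322201) + 292844 = ((-2 + 2/9) - 322201) + 292844 = (-16/9 - 322201) + 292844 = -2899825/9 + 292844 = -264229/9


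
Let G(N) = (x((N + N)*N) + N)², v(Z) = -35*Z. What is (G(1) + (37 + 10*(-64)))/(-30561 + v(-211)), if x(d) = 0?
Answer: 301/11588 ≈ 0.025975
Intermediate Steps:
G(N) = N² (G(N) = (0 + N)² = N²)
(G(1) + (37 + 10*(-64)))/(-30561 + v(-211)) = (1² + (37 + 10*(-64)))/(-30561 - 35*(-211)) = (1 + (37 - 640))/(-30561 + 7385) = (1 - 603)/(-23176) = -602*(-1/23176) = 301/11588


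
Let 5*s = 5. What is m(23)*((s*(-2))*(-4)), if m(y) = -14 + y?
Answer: 72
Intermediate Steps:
s = 1 (s = (⅕)*5 = 1)
m(23)*((s*(-2))*(-4)) = (-14 + 23)*((1*(-2))*(-4)) = 9*(-2*(-4)) = 9*8 = 72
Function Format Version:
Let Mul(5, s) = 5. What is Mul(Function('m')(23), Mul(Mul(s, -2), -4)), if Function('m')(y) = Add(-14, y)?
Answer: 72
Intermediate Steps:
s = 1 (s = Mul(Rational(1, 5), 5) = 1)
Mul(Function('m')(23), Mul(Mul(s, -2), -4)) = Mul(Add(-14, 23), Mul(Mul(1, -2), -4)) = Mul(9, Mul(-2, -4)) = Mul(9, 8) = 72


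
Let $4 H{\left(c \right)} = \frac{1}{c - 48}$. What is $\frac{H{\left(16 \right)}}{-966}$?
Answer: $\frac{1}{123648} \approx 8.0875 \cdot 10^{-6}$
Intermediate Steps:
$H{\left(c \right)} = \frac{1}{4 \left(-48 + c\right)}$ ($H{\left(c \right)} = \frac{1}{4 \left(c - 48\right)} = \frac{1}{4 \left(-48 + c\right)}$)
$\frac{H{\left(16 \right)}}{-966} = \frac{\frac{1}{4} \frac{1}{-48 + 16}}{-966} = \frac{1}{4 \left(-32\right)} \left(- \frac{1}{966}\right) = \frac{1}{4} \left(- \frac{1}{32}\right) \left(- \frac{1}{966}\right) = \left(- \frac{1}{128}\right) \left(- \frac{1}{966}\right) = \frac{1}{123648}$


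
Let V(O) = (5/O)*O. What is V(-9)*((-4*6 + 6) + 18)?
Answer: 0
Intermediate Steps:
V(O) = 5
V(-9)*((-4*6 + 6) + 18) = 5*((-4*6 + 6) + 18) = 5*((-24 + 6) + 18) = 5*(-18 + 18) = 5*0 = 0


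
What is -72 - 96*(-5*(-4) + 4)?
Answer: -2376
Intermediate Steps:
-72 - 96*(-5*(-4) + 4) = -72 - 96*(20 + 4) = -72 - 96*24 = -72 - 2304 = -2376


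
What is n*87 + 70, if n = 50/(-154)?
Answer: 3215/77 ≈ 41.753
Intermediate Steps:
n = -25/77 (n = 50*(-1/154) = -25/77 ≈ -0.32468)
n*87 + 70 = -25/77*87 + 70 = -2175/77 + 70 = 3215/77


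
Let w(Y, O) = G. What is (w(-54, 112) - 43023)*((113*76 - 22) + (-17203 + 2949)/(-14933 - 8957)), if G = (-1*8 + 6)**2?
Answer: -4402048102943/11945 ≈ -3.6853e+8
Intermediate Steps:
G = 4 (G = (-8 + 6)**2 = (-2)**2 = 4)
w(Y, O) = 4
(w(-54, 112) - 43023)*((113*76 - 22) + (-17203 + 2949)/(-14933 - 8957)) = (4 - 43023)*((113*76 - 22) + (-17203 + 2949)/(-14933 - 8957)) = -43019*((8588 - 22) - 14254/(-23890)) = -43019*(8566 - 14254*(-1/23890)) = -43019*(8566 + 7127/11945) = -43019*102327997/11945 = -4402048102943/11945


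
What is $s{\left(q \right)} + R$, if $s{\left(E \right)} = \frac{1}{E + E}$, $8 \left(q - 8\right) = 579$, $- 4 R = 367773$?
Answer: $- \frac{236478023}{2572} \approx -91943.0$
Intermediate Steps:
$R = - \frac{367773}{4}$ ($R = \left(- \frac{1}{4}\right) 367773 = - \frac{367773}{4} \approx -91943.0$)
$q = \frac{643}{8}$ ($q = 8 + \frac{1}{8} \cdot 579 = 8 + \frac{579}{8} = \frac{643}{8} \approx 80.375$)
$s{\left(E \right)} = \frac{1}{2 E}$
$s{\left(q \right)} + R = \frac{1}{2 \cdot \frac{643}{8}} - \frac{367773}{4} = \frac{1}{2} \cdot \frac{8}{643} - \frac{367773}{4} = \frac{4}{643} - \frac{367773}{4} = - \frac{236478023}{2572}$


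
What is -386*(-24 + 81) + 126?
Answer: -21876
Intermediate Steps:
-386*(-24 + 81) + 126 = -386*57 + 126 = -22002 + 126 = -21876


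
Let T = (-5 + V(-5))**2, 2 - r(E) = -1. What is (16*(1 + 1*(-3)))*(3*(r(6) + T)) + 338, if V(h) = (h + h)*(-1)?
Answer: -2350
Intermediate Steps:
r(E) = 3 (r(E) = 2 - 1*(-1) = 2 + 1 = 3)
V(h) = -2*h (V(h) = (2*h)*(-1) = -2*h)
T = 25 (T = (-5 - 2*(-5))**2 = (-5 + 10)**2 = 5**2 = 25)
(16*(1 + 1*(-3)))*(3*(r(6) + T)) + 338 = (16*(1 + 1*(-3)))*(3*(3 + 25)) + 338 = (16*(1 - 3))*(3*28) + 338 = (16*(-2))*84 + 338 = -32*84 + 338 = -2688 + 338 = -2350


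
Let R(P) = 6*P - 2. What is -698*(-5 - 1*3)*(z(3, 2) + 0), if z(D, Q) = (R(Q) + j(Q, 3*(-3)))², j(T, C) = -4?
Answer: 201024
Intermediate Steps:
R(P) = -2 + 6*P
z(D, Q) = (-6 + 6*Q)² (z(D, Q) = ((-2 + 6*Q) - 4)² = (-6 + 6*Q)²)
-698*(-5 - 1*3)*(z(3, 2) + 0) = -698*(-5 - 1*3)*(36*(-1 + 2)² + 0) = -698*(-5 - 3)*(36*1² + 0) = -(-5584)*(36*1 + 0) = -(-5584)*(36 + 0) = -(-5584)*36 = -698*(-288) = 201024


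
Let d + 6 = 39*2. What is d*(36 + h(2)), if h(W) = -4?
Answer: 2304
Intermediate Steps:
d = 72 (d = -6 + 39*2 = -6 + 78 = 72)
d*(36 + h(2)) = 72*(36 - 4) = 72*32 = 2304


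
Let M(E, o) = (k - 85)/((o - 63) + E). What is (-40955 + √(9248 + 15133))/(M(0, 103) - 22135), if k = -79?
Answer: 409550/221391 - 10*√301/24599 ≈ 1.8428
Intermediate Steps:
M(E, o) = -164/(-63 + E + o) (M(E, o) = (-79 - 85)/((o - 63) + E) = -164/((-63 + o) + E) = -164/(-63 + E + o))
(-40955 + √(9248 + 15133))/(M(0, 103) - 22135) = (-40955 + √(9248 + 15133))/(-164/(-63 + 0 + 103) - 22135) = (-40955 + √24381)/(-164/40 - 22135) = (-40955 + 9*√301)/(-164*1/40 - 22135) = (-40955 + 9*√301)/(-41/10 - 22135) = (-40955 + 9*√301)/(-221391/10) = (-40955 + 9*√301)*(-10/221391) = 409550/221391 - 10*√301/24599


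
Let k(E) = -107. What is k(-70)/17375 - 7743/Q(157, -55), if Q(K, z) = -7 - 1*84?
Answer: 134524888/1581125 ≈ 85.082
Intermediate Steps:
Q(K, z) = -91 (Q(K, z) = -7 - 84 = -91)
k(-70)/17375 - 7743/Q(157, -55) = -107/17375 - 7743/(-91) = -107*1/17375 - 7743*(-1/91) = -107/17375 + 7743/91 = 134524888/1581125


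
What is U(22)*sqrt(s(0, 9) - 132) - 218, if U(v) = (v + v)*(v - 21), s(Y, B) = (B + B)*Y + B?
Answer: -218 + 44*I*sqrt(123) ≈ -218.0 + 487.98*I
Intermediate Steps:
s(Y, B) = B + 2*B*Y (s(Y, B) = (2*B)*Y + B = 2*B*Y + B = B + 2*B*Y)
U(v) = 2*v*(-21 + v) (U(v) = (2*v)*(-21 + v) = 2*v*(-21 + v))
U(22)*sqrt(s(0, 9) - 132) - 218 = (2*22*(-21 + 22))*sqrt(9*(1 + 2*0) - 132) - 218 = (2*22*1)*sqrt(9*(1 + 0) - 132) - 218 = 44*sqrt(9*1 - 132) - 218 = 44*sqrt(9 - 132) - 218 = 44*sqrt(-123) - 218 = 44*(I*sqrt(123)) - 218 = 44*I*sqrt(123) - 218 = -218 + 44*I*sqrt(123)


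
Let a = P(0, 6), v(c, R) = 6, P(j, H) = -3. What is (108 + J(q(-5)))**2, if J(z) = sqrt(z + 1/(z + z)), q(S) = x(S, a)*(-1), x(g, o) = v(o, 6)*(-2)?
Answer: 280225/24 + 306*sqrt(6) ≈ 12426.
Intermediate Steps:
a = -3
x(g, o) = -12 (x(g, o) = 6*(-2) = -12)
q(S) = 12 (q(S) = -12*(-1) = 12)
J(z) = sqrt(z + 1/(2*z))
(108 + J(q(-5)))**2 = (108 + sqrt(2/12 + 4*12)/2)**2 = (108 + sqrt(2*(1/12) + 48)/2)**2 = (108 + sqrt(1/6 + 48)/2)**2 = (108 + sqrt(289/6)/2)**2 = (108 + (17*sqrt(6)/6)/2)**2 = (108 + 17*sqrt(6)/12)**2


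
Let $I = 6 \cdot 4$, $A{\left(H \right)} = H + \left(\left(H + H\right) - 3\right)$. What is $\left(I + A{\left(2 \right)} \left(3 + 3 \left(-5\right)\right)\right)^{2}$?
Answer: $144$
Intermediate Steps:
$A{\left(H \right)} = -3 + 3 H$ ($A{\left(H \right)} = H + \left(2 H - 3\right) = H + \left(-3 + 2 H\right) = -3 + 3 H$)
$I = 24$
$\left(I + A{\left(2 \right)} \left(3 + 3 \left(-5\right)\right)\right)^{2} = \left(24 + \left(-3 + 3 \cdot 2\right) \left(3 + 3 \left(-5\right)\right)\right)^{2} = \left(24 + \left(-3 + 6\right) \left(3 - 15\right)\right)^{2} = \left(24 + 3 \left(-12\right)\right)^{2} = \left(24 - 36\right)^{2} = \left(-12\right)^{2} = 144$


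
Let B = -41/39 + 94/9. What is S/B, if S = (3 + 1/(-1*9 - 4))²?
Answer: 12996/14287 ≈ 0.90964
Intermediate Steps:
B = 1099/117 (B = -41*1/39 + 94*(⅑) = -41/39 + 94/9 = 1099/117 ≈ 9.3932)
S = 1444/169 (S = (3 + 1/(-9 - 4))² = (3 + 1/(-13))² = (3 - 1/13)² = (38/13)² = 1444/169 ≈ 8.5444)
S/B = 1444/(169*(1099/117)) = (1444/169)*(117/1099) = 12996/14287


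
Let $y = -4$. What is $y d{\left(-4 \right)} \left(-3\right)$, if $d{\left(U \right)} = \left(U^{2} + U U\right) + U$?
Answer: $336$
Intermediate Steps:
$d{\left(U \right)} = U + 2 U^{2}$ ($d{\left(U \right)} = \left(U^{2} + U^{2}\right) + U = 2 U^{2} + U = U + 2 U^{2}$)
$y d{\left(-4 \right)} \left(-3\right) = - 4 \left(- 4 \left(1 + 2 \left(-4\right)\right)\right) \left(-3\right) = - 4 \left(- 4 \left(1 - 8\right)\right) \left(-3\right) = - 4 \left(\left(-4\right) \left(-7\right)\right) \left(-3\right) = \left(-4\right) 28 \left(-3\right) = \left(-112\right) \left(-3\right) = 336$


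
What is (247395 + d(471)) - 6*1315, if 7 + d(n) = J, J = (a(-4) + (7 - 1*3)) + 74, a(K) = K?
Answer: 239572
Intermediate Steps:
J = 74 (J = (-4 + (7 - 1*3)) + 74 = (-4 + (7 - 3)) + 74 = (-4 + 4) + 74 = 0 + 74 = 74)
d(n) = 67 (d(n) = -7 + 74 = 67)
(247395 + d(471)) - 6*1315 = (247395 + 67) - 6*1315 = 247462 - 7890 = 239572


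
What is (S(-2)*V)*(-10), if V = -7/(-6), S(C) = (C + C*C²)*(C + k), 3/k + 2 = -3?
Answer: -910/3 ≈ -303.33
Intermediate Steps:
k = -⅗ (k = 3/(-2 - 3) = 3/(-5) = 3*(-⅕) = -⅗ ≈ -0.60000)
S(C) = (-⅗ + C)*(C + C³) (S(C) = (C + C*C²)*(C - ⅗) = (C + C³)*(-⅗ + C) = (-⅗ + C)*(C + C³))
V = 7/6 (V = -7*(-⅙) = 7/6 ≈ 1.1667)
(S(-2)*V)*(-10) = (((⅕)*(-2)*(-3 - 3*(-2)² + 5*(-2) + 5*(-2)³))*(7/6))*(-10) = (((⅕)*(-2)*(-3 - 3*4 - 10 + 5*(-8)))*(7/6))*(-10) = (((⅕)*(-2)*(-3 - 12 - 10 - 40))*(7/6))*(-10) = (((⅕)*(-2)*(-65))*(7/6))*(-10) = (26*(7/6))*(-10) = (91/3)*(-10) = -910/3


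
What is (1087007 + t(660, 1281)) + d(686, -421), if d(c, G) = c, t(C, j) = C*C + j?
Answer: 1524574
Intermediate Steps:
t(C, j) = j + C² (t(C, j) = C² + j = j + C²)
(1087007 + t(660, 1281)) + d(686, -421) = (1087007 + (1281 + 660²)) + 686 = (1087007 + (1281 + 435600)) + 686 = (1087007 + 436881) + 686 = 1523888 + 686 = 1524574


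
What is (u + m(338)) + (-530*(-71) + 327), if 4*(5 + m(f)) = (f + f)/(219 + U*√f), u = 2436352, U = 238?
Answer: 47253542681133/19097711 + 522886*√2/19097711 ≈ 2.4743e+6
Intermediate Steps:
m(f) = -5 + f/(2*(219 + 238*√f)) (m(f) = -5 + ((f + f)/(219 + 238*√f))/4 = -5 + ((2*f)/(219 + 238*√f))/4 = -5 + (2*f/(219 + 238*√f))/4 = -5 + f/(2*(219 + 238*√f)))
(u + m(338)) + (-530*(-71) + 327) = (2436352 + (-2190 + 338 - 30940*√2)/(2*(219 + 238*√338))) + (-530*(-71) + 327) = (2436352 + (-2190 + 338 - 30940*√2)/(2*(219 + 238*(13*√2)))) + (37630 + 327) = (2436352 + (-2190 + 338 - 30940*√2)/(2*(219 + 3094*√2))) + 37957 = (2436352 + (-1852 - 30940*√2)/(2*(219 + 3094*√2))) + 37957 = 2474309 + (-1852 - 30940*√2)/(2*(219 + 3094*√2))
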